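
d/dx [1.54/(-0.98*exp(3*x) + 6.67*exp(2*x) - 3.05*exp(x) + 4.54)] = (4.5276*exp(2*x) - 20.5436*exp(x) + 4.697)*exp(x)/(0.98*exp(3*x) - 6.67*exp(2*x) + 3.05*exp(x) - 4.54)^2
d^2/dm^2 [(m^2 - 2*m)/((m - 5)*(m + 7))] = 2*(-4*m^3 + 105*m^2 - 210*m + 1085)/(m^6 + 6*m^5 - 93*m^4 - 412*m^3 + 3255*m^2 + 7350*m - 42875)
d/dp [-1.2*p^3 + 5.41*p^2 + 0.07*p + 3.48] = -3.6*p^2 + 10.82*p + 0.07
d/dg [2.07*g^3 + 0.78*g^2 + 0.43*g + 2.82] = 6.21*g^2 + 1.56*g + 0.43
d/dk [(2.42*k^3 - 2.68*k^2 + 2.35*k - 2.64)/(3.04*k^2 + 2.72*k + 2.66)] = (7.3568*k^4 + 13.1648*k^3 + 4.878*k^2 + 1.7936*k + 13.4318)/(9.2416*k^4 + 16.5376*k^3 + 23.5712*k^2 + 14.4704*k + 7.0756)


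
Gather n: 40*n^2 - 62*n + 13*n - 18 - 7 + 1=40*n^2 - 49*n - 24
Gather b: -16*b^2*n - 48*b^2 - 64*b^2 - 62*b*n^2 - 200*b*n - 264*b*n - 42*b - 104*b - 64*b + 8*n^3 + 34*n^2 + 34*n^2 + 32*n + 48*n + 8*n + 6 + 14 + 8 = b^2*(-16*n - 112) + b*(-62*n^2 - 464*n - 210) + 8*n^3 + 68*n^2 + 88*n + 28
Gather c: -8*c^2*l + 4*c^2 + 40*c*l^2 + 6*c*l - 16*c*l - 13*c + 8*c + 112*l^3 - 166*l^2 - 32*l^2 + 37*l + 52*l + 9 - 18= c^2*(4 - 8*l) + c*(40*l^2 - 10*l - 5) + 112*l^3 - 198*l^2 + 89*l - 9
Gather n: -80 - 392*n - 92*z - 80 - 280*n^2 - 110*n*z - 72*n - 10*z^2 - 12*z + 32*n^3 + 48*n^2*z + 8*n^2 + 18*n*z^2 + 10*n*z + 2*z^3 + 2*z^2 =32*n^3 + n^2*(48*z - 272) + n*(18*z^2 - 100*z - 464) + 2*z^3 - 8*z^2 - 104*z - 160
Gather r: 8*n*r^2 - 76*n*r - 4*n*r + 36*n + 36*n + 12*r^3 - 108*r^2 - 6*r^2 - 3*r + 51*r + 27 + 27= 72*n + 12*r^3 + r^2*(8*n - 114) + r*(48 - 80*n) + 54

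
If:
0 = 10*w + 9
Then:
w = -9/10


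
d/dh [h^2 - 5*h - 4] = 2*h - 5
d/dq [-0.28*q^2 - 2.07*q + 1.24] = -0.56*q - 2.07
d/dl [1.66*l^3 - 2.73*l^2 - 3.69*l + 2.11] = 4.98*l^2 - 5.46*l - 3.69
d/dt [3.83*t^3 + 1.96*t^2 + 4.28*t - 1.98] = 11.49*t^2 + 3.92*t + 4.28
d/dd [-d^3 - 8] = -3*d^2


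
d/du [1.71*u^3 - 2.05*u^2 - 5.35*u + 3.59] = 5.13*u^2 - 4.1*u - 5.35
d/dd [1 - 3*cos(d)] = 3*sin(d)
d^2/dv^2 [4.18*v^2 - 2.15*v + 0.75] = 8.36000000000000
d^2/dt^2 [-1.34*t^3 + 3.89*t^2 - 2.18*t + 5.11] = 7.78 - 8.04*t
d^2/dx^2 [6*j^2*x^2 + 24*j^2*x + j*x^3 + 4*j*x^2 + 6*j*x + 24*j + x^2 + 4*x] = 12*j^2 + 6*j*x + 8*j + 2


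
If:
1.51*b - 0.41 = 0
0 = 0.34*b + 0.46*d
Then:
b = 0.27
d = -0.20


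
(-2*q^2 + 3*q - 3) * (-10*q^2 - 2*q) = 20*q^4 - 26*q^3 + 24*q^2 + 6*q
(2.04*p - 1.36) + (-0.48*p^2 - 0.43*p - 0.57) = -0.48*p^2 + 1.61*p - 1.93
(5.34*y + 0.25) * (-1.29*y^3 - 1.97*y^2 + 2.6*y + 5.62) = -6.8886*y^4 - 10.8423*y^3 + 13.3915*y^2 + 30.6608*y + 1.405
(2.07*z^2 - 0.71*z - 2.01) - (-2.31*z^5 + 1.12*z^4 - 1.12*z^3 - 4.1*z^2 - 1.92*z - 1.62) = 2.31*z^5 - 1.12*z^4 + 1.12*z^3 + 6.17*z^2 + 1.21*z - 0.39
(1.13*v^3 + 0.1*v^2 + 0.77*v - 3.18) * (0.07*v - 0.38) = 0.0791*v^4 - 0.4224*v^3 + 0.0159*v^2 - 0.5152*v + 1.2084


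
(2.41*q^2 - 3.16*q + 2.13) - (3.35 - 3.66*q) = 2.41*q^2 + 0.5*q - 1.22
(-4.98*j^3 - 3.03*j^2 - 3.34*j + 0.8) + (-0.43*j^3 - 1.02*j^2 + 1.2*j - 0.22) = -5.41*j^3 - 4.05*j^2 - 2.14*j + 0.58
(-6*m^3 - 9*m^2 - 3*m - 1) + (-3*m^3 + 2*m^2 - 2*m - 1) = -9*m^3 - 7*m^2 - 5*m - 2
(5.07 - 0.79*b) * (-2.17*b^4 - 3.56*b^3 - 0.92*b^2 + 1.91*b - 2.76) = 1.7143*b^5 - 8.1895*b^4 - 17.3224*b^3 - 6.1733*b^2 + 11.8641*b - 13.9932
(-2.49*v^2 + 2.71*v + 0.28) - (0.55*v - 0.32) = -2.49*v^2 + 2.16*v + 0.6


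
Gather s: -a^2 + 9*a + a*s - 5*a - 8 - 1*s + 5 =-a^2 + 4*a + s*(a - 1) - 3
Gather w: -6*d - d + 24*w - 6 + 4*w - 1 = -7*d + 28*w - 7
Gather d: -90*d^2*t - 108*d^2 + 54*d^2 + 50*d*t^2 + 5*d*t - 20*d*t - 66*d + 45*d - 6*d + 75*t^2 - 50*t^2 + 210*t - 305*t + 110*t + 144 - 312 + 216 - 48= d^2*(-90*t - 54) + d*(50*t^2 - 15*t - 27) + 25*t^2 + 15*t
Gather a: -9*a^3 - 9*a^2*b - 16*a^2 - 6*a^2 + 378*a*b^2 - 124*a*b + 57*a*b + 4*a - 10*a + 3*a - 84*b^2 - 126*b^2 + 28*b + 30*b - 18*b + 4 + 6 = -9*a^3 + a^2*(-9*b - 22) + a*(378*b^2 - 67*b - 3) - 210*b^2 + 40*b + 10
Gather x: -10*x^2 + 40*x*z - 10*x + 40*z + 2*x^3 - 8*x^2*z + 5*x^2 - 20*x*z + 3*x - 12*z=2*x^3 + x^2*(-8*z - 5) + x*(20*z - 7) + 28*z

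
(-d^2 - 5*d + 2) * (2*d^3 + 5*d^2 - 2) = -2*d^5 - 15*d^4 - 21*d^3 + 12*d^2 + 10*d - 4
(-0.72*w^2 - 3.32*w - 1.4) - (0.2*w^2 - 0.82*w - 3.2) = -0.92*w^2 - 2.5*w + 1.8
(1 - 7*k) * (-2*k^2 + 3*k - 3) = 14*k^3 - 23*k^2 + 24*k - 3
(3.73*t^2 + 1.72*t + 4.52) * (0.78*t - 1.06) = 2.9094*t^3 - 2.6122*t^2 + 1.7024*t - 4.7912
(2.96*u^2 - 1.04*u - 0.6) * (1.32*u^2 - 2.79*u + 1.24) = 3.9072*u^4 - 9.6312*u^3 + 5.78*u^2 + 0.3844*u - 0.744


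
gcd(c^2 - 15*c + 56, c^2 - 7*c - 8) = c - 8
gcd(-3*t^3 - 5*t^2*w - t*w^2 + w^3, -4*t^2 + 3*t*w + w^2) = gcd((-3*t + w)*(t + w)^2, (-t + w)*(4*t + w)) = 1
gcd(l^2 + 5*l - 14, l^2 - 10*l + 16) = l - 2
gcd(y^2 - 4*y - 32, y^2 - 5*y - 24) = y - 8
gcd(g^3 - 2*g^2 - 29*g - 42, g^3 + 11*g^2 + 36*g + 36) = g^2 + 5*g + 6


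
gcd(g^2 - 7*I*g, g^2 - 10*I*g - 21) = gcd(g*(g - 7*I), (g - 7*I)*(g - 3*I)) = g - 7*I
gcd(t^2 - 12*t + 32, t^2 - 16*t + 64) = t - 8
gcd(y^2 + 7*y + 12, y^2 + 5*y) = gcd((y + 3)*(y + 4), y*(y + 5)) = 1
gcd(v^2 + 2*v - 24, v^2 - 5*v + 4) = v - 4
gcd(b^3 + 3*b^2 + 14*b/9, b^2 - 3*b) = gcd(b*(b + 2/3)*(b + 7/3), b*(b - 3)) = b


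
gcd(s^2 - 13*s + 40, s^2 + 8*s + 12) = 1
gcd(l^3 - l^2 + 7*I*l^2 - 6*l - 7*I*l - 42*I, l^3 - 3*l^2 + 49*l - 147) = l^2 + l*(-3 + 7*I) - 21*I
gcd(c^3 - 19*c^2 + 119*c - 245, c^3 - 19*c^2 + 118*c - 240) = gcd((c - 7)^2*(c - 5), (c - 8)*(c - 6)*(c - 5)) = c - 5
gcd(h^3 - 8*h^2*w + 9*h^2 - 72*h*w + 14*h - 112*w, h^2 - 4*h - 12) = h + 2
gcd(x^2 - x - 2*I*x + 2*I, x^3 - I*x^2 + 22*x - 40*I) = x - 2*I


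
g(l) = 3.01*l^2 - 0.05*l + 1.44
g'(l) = 6.02*l - 0.05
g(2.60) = 21.66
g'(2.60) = 15.60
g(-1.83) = 11.61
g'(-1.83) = -11.07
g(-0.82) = 3.50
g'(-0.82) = -4.99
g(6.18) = 116.09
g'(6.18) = 37.15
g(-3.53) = 39.12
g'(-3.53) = -21.30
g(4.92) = 74.06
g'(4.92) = 29.57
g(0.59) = 2.46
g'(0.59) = 3.50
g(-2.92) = 27.25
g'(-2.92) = -17.63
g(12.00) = 434.28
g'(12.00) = 72.19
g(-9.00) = 245.70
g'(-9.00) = -54.23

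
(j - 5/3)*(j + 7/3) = j^2 + 2*j/3 - 35/9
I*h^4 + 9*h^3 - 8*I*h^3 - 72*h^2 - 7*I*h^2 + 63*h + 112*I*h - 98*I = (h - 7)*(h - 7*I)*(h - 2*I)*(I*h - I)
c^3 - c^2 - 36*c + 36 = (c - 6)*(c - 1)*(c + 6)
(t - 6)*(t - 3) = t^2 - 9*t + 18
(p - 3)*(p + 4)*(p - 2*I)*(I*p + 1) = I*p^4 + 3*p^3 + I*p^3 + 3*p^2 - 14*I*p^2 - 36*p - 2*I*p + 24*I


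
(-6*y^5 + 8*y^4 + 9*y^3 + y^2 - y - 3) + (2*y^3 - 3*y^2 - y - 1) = -6*y^5 + 8*y^4 + 11*y^3 - 2*y^2 - 2*y - 4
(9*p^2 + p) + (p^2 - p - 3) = 10*p^2 - 3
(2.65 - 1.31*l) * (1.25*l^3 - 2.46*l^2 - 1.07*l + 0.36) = -1.6375*l^4 + 6.5351*l^3 - 5.1173*l^2 - 3.3071*l + 0.954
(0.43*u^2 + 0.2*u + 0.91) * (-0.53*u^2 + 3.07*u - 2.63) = -0.2279*u^4 + 1.2141*u^3 - 0.9992*u^2 + 2.2677*u - 2.3933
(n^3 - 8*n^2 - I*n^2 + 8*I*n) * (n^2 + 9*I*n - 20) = n^5 - 8*n^4 + 8*I*n^4 - 11*n^3 - 64*I*n^3 + 88*n^2 + 20*I*n^2 - 160*I*n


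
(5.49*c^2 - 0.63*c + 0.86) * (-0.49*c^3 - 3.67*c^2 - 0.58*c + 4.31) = -2.6901*c^5 - 19.8396*c^4 - 1.2935*c^3 + 20.8711*c^2 - 3.2141*c + 3.7066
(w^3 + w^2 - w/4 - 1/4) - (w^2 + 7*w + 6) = w^3 - 29*w/4 - 25/4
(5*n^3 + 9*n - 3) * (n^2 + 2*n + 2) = 5*n^5 + 10*n^4 + 19*n^3 + 15*n^2 + 12*n - 6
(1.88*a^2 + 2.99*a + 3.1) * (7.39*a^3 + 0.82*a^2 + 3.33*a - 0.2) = 13.8932*a^5 + 23.6377*a^4 + 31.6212*a^3 + 12.1227*a^2 + 9.725*a - 0.62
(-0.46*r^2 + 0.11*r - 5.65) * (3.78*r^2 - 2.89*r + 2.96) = -1.7388*r^4 + 1.7452*r^3 - 23.0365*r^2 + 16.6541*r - 16.724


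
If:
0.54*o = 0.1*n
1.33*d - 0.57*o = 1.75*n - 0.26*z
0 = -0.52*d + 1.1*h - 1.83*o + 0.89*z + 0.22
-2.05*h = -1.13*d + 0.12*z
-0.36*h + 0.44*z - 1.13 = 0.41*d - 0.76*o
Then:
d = -3.08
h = -1.65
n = -2.34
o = -0.43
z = -0.90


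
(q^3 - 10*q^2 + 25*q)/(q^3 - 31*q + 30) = q*(q - 5)/(q^2 + 5*q - 6)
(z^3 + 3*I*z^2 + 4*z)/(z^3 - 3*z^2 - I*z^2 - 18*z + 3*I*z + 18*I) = z*(z + 4*I)/(z^2 - 3*z - 18)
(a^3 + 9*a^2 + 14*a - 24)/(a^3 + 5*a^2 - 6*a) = (a + 4)/a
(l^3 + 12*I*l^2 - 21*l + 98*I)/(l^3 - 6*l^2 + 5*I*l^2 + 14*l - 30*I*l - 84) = (l + 7*I)/(l - 6)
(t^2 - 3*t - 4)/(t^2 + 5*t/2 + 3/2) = 2*(t - 4)/(2*t + 3)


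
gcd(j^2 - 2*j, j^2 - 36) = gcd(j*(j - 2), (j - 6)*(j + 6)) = 1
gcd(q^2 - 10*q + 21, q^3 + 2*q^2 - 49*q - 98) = q - 7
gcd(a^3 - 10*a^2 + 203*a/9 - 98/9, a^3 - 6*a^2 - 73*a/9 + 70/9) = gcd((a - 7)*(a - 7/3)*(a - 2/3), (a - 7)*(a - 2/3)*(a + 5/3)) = a^2 - 23*a/3 + 14/3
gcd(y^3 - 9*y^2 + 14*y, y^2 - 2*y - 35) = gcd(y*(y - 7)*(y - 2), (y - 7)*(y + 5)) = y - 7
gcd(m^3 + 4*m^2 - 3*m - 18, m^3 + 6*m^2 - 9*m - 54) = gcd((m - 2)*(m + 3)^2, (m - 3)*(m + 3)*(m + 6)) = m + 3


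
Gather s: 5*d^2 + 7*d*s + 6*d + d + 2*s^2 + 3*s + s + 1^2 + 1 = 5*d^2 + 7*d + 2*s^2 + s*(7*d + 4) + 2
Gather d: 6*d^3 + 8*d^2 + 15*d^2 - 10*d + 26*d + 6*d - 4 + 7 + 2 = 6*d^3 + 23*d^2 + 22*d + 5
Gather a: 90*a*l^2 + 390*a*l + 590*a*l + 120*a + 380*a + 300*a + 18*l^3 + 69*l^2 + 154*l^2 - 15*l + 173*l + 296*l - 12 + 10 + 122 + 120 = a*(90*l^2 + 980*l + 800) + 18*l^3 + 223*l^2 + 454*l + 240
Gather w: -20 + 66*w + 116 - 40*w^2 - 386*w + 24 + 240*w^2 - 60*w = 200*w^2 - 380*w + 120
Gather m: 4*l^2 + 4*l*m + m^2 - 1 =4*l^2 + 4*l*m + m^2 - 1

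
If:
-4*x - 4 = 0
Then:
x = -1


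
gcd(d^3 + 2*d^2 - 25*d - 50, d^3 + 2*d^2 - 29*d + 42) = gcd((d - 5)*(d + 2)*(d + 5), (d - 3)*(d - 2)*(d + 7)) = 1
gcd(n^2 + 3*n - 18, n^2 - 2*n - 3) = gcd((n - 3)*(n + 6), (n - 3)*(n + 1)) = n - 3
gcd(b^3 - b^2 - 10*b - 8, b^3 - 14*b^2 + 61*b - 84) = b - 4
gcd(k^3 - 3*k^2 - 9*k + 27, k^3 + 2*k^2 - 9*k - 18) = k^2 - 9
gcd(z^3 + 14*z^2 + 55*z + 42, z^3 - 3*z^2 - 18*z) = 1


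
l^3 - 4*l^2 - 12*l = l*(l - 6)*(l + 2)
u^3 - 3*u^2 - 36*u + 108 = (u - 6)*(u - 3)*(u + 6)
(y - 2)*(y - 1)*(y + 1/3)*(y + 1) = y^4 - 5*y^3/3 - 5*y^2/3 + 5*y/3 + 2/3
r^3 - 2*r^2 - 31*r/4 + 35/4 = (r - 7/2)*(r - 1)*(r + 5/2)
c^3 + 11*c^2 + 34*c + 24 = (c + 1)*(c + 4)*(c + 6)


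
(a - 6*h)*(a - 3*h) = a^2 - 9*a*h + 18*h^2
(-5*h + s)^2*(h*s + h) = 25*h^3*s + 25*h^3 - 10*h^2*s^2 - 10*h^2*s + h*s^3 + h*s^2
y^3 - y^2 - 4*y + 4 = (y - 2)*(y - 1)*(y + 2)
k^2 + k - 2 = (k - 1)*(k + 2)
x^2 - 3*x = x*(x - 3)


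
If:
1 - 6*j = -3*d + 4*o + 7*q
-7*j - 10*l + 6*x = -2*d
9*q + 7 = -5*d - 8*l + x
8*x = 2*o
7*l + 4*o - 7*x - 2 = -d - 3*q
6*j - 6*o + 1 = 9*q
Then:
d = -154/8487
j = 14/123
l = 1291/8487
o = 1480/943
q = -2431/2829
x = 370/943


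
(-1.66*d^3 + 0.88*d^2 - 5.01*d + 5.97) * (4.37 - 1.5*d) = 2.49*d^4 - 8.5742*d^3 + 11.3606*d^2 - 30.8487*d + 26.0889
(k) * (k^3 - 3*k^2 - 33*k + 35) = k^4 - 3*k^3 - 33*k^2 + 35*k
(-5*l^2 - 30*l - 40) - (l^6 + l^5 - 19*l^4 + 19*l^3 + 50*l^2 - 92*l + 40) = -l^6 - l^5 + 19*l^4 - 19*l^3 - 55*l^2 + 62*l - 80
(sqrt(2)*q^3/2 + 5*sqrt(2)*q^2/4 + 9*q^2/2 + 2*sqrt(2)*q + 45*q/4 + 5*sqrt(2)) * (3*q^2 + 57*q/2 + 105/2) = 3*sqrt(2)*q^5/2 + 27*q^4/2 + 18*sqrt(2)*q^4 + 543*sqrt(2)*q^3/8 + 162*q^3 + 1101*sqrt(2)*q^2/8 + 4455*q^2/8 + 495*sqrt(2)*q/2 + 4725*q/8 + 525*sqrt(2)/2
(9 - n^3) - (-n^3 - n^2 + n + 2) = n^2 - n + 7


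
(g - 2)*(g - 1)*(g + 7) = g^3 + 4*g^2 - 19*g + 14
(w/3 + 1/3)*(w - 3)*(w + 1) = w^3/3 - w^2/3 - 5*w/3 - 1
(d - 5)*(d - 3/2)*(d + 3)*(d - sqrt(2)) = d^4 - 7*d^3/2 - sqrt(2)*d^3 - 12*d^2 + 7*sqrt(2)*d^2/2 + 12*sqrt(2)*d + 45*d/2 - 45*sqrt(2)/2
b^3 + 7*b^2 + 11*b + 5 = (b + 1)^2*(b + 5)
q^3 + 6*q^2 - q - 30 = (q - 2)*(q + 3)*(q + 5)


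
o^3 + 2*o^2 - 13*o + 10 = (o - 2)*(o - 1)*(o + 5)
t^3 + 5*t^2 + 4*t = t*(t + 1)*(t + 4)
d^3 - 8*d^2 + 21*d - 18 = (d - 3)^2*(d - 2)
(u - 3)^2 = u^2 - 6*u + 9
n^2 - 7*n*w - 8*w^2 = (n - 8*w)*(n + w)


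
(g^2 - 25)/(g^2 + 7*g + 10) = (g - 5)/(g + 2)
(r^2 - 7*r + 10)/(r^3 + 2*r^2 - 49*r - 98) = (r^2 - 7*r + 10)/(r^3 + 2*r^2 - 49*r - 98)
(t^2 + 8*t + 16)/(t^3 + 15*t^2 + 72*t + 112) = 1/(t + 7)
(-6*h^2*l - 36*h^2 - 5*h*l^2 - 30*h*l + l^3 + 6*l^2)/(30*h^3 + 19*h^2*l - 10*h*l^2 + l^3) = (-l - 6)/(5*h - l)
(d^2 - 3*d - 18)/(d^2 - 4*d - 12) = (d + 3)/(d + 2)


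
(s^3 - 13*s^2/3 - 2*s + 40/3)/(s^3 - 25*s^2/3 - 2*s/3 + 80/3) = (s - 4)/(s - 8)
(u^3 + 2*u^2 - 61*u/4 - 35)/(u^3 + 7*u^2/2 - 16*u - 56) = (u + 5/2)/(u + 4)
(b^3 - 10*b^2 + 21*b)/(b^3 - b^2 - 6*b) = (b - 7)/(b + 2)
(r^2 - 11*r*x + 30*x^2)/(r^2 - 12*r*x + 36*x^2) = (-r + 5*x)/(-r + 6*x)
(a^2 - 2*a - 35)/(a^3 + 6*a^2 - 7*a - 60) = (a - 7)/(a^2 + a - 12)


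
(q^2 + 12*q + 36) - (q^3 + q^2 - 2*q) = -q^3 + 14*q + 36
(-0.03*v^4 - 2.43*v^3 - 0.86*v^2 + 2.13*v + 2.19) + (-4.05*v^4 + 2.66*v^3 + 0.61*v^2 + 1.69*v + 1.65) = -4.08*v^4 + 0.23*v^3 - 0.25*v^2 + 3.82*v + 3.84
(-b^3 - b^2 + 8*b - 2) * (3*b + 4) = -3*b^4 - 7*b^3 + 20*b^2 + 26*b - 8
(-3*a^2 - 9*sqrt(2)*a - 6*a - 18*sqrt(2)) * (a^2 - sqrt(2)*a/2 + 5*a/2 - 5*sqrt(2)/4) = -3*a^4 - 27*a^3/2 - 15*sqrt(2)*a^3/2 - 135*sqrt(2)*a^2/4 - 6*a^2 - 75*sqrt(2)*a/2 + 81*a/2 + 45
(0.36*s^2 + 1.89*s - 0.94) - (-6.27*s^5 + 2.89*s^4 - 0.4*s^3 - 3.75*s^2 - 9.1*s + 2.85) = 6.27*s^5 - 2.89*s^4 + 0.4*s^3 + 4.11*s^2 + 10.99*s - 3.79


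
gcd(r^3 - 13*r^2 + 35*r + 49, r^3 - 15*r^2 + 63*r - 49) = r^2 - 14*r + 49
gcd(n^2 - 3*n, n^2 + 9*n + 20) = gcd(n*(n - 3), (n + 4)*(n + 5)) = 1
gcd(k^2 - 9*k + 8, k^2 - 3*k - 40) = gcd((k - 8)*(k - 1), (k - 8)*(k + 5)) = k - 8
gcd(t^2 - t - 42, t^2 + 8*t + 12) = t + 6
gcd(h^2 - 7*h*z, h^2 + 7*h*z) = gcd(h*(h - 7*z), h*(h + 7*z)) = h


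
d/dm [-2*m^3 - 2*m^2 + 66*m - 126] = -6*m^2 - 4*m + 66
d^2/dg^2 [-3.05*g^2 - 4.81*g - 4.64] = -6.10000000000000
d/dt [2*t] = 2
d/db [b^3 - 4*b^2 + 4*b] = 3*b^2 - 8*b + 4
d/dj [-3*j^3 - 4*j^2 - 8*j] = -9*j^2 - 8*j - 8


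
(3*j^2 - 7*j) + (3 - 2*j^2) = j^2 - 7*j + 3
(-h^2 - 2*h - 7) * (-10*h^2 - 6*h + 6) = 10*h^4 + 26*h^3 + 76*h^2 + 30*h - 42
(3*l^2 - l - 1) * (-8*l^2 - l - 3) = -24*l^4 + 5*l^3 + 4*l + 3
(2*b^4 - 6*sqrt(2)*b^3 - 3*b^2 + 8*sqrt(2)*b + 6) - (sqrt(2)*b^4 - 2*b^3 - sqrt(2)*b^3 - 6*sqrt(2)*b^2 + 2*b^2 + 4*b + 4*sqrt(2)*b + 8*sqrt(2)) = -sqrt(2)*b^4 + 2*b^4 - 5*sqrt(2)*b^3 + 2*b^3 - 5*b^2 + 6*sqrt(2)*b^2 - 4*b + 4*sqrt(2)*b - 8*sqrt(2) + 6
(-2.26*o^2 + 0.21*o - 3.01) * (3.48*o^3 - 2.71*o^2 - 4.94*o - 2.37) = -7.8648*o^5 + 6.8554*o^4 + 0.120500000000002*o^3 + 12.4759*o^2 + 14.3717*o + 7.1337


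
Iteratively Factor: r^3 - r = (r)*(r^2 - 1) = r*(r + 1)*(r - 1)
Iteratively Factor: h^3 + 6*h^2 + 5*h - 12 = (h + 3)*(h^2 + 3*h - 4) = (h + 3)*(h + 4)*(h - 1)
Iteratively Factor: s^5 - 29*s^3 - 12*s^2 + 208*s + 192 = (s - 4)*(s^4 + 4*s^3 - 13*s^2 - 64*s - 48) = (s - 4)^2*(s^3 + 8*s^2 + 19*s + 12) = (s - 4)^2*(s + 3)*(s^2 + 5*s + 4) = (s - 4)^2*(s + 3)*(s + 4)*(s + 1)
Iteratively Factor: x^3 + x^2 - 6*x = (x + 3)*(x^2 - 2*x) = (x - 2)*(x + 3)*(x)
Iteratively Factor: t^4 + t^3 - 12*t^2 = (t)*(t^3 + t^2 - 12*t) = t*(t + 4)*(t^2 - 3*t) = t*(t - 3)*(t + 4)*(t)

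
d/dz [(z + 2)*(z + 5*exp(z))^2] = (z + 5*exp(z))*(z + 2*(z + 2)*(5*exp(z) + 1) + 5*exp(z))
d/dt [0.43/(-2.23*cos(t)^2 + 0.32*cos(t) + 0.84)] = (0.1376 - 1.9178*cos(t))*sin(t)/(-2.23*cos(t)^2 + 0.32*cos(t) + 0.84)^2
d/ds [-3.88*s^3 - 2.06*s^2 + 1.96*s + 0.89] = -11.64*s^2 - 4.12*s + 1.96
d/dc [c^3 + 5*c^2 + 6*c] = 3*c^2 + 10*c + 6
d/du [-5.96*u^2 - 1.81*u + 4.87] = -11.92*u - 1.81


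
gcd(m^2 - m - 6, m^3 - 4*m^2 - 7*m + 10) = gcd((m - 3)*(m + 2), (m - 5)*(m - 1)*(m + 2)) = m + 2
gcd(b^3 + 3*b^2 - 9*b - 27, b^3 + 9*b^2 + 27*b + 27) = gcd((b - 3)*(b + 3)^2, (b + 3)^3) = b^2 + 6*b + 9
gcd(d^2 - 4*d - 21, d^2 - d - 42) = d - 7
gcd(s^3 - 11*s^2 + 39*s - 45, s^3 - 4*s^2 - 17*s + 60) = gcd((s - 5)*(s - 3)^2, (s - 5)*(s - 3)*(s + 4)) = s^2 - 8*s + 15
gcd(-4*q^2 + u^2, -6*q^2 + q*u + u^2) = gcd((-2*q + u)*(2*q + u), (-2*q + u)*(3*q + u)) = 2*q - u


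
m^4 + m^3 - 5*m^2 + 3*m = m*(m - 1)^2*(m + 3)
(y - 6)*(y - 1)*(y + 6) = y^3 - y^2 - 36*y + 36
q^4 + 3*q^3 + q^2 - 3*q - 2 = (q - 1)*(q + 1)^2*(q + 2)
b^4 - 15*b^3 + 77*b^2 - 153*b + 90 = (b - 6)*(b - 5)*(b - 3)*(b - 1)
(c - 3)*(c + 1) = c^2 - 2*c - 3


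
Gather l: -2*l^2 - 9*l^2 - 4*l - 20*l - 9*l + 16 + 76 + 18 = -11*l^2 - 33*l + 110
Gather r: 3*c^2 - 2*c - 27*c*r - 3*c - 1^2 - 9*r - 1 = 3*c^2 - 5*c + r*(-27*c - 9) - 2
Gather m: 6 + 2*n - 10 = 2*n - 4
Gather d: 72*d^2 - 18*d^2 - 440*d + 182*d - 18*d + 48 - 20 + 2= 54*d^2 - 276*d + 30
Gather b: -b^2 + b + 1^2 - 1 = -b^2 + b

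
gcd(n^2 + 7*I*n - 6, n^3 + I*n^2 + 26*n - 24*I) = n + 6*I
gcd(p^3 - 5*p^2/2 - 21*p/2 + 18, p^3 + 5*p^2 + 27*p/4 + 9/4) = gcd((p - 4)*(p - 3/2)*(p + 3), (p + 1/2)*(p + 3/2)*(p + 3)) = p + 3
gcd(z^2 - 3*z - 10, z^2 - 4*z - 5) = z - 5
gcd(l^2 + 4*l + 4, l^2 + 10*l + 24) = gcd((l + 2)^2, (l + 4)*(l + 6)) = 1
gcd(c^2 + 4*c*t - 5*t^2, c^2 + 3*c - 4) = 1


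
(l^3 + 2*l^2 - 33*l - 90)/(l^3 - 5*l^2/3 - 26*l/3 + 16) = 3*(l^2 - l - 30)/(3*l^2 - 14*l + 16)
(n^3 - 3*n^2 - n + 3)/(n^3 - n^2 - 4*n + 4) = (n^2 - 2*n - 3)/(n^2 - 4)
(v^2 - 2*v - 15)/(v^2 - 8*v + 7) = (v^2 - 2*v - 15)/(v^2 - 8*v + 7)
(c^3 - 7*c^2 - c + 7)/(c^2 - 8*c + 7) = c + 1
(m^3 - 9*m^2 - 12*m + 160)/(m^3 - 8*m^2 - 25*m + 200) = (m + 4)/(m + 5)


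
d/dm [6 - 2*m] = -2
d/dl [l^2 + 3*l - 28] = 2*l + 3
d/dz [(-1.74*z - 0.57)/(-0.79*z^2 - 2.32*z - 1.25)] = (-1.3746*z^2 - 0.9006*z + 0.8526)/(0.6241*z^4 + 3.6656*z^3 + 7.3574*z^2 + 5.8*z + 1.5625)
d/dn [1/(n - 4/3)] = -9/(3*n - 4)^2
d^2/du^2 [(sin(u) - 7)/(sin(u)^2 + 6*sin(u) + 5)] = (-sin(u)^4 + 35*sin(u)^3 + 123*sin(u)^2 - 23*sin(u) - 494)/((sin(u) + 1)^2*(sin(u) + 5)^3)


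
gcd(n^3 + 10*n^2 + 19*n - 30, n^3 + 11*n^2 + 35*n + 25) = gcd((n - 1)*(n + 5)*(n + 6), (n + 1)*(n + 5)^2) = n + 5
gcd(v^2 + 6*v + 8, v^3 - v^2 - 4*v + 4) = v + 2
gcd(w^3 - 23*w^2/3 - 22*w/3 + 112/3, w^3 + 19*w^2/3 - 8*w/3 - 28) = w^2 + w/3 - 14/3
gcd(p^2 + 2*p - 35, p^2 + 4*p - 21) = p + 7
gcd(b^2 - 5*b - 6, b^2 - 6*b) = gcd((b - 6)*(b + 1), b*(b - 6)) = b - 6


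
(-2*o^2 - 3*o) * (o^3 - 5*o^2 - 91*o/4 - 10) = -2*o^5 + 7*o^4 + 121*o^3/2 + 353*o^2/4 + 30*o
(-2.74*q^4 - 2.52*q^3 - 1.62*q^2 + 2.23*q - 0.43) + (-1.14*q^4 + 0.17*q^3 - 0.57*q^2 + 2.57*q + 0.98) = -3.88*q^4 - 2.35*q^3 - 2.19*q^2 + 4.8*q + 0.55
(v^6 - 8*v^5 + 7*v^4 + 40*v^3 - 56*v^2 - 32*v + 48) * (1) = v^6 - 8*v^5 + 7*v^4 + 40*v^3 - 56*v^2 - 32*v + 48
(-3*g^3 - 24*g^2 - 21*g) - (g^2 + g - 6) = -3*g^3 - 25*g^2 - 22*g + 6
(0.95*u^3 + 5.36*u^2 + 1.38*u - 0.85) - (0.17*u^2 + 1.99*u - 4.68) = 0.95*u^3 + 5.19*u^2 - 0.61*u + 3.83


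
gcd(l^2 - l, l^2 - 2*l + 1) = l - 1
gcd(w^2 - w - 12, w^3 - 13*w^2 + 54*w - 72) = w - 4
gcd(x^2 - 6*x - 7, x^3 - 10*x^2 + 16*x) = 1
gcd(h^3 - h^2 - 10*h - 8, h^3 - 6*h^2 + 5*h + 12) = h^2 - 3*h - 4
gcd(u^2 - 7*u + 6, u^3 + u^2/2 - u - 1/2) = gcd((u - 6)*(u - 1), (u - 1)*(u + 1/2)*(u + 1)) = u - 1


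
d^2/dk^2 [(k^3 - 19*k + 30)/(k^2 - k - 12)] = 12*(-k^3 + 21*k^2 - 57*k + 103)/(k^6 - 3*k^5 - 33*k^4 + 71*k^3 + 396*k^2 - 432*k - 1728)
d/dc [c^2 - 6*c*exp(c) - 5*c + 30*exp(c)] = -6*c*exp(c) + 2*c + 24*exp(c) - 5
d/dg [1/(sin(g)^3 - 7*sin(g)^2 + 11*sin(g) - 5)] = (11 - 3*sin(g))*cos(g)/((sin(g) - 5)^2*(sin(g) - 1)^3)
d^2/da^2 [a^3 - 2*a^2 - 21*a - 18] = 6*a - 4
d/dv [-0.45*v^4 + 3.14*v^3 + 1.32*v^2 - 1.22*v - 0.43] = -1.8*v^3 + 9.42*v^2 + 2.64*v - 1.22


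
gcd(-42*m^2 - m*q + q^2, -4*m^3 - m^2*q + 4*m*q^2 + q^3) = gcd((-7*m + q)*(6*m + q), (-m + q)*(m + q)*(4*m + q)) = 1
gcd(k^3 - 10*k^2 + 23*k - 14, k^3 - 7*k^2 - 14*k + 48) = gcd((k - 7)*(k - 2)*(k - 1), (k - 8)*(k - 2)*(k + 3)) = k - 2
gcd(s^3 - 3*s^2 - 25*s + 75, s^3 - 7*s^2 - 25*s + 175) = s^2 - 25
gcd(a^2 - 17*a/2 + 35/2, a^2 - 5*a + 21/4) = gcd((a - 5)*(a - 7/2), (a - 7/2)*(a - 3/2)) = a - 7/2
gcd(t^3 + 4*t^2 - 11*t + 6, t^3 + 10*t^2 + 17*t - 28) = t - 1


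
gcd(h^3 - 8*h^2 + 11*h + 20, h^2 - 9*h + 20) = h^2 - 9*h + 20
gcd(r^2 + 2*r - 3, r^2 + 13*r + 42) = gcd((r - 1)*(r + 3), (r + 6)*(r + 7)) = 1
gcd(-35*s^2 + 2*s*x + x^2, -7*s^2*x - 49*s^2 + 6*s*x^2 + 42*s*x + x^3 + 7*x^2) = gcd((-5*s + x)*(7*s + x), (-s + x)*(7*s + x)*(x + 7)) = 7*s + x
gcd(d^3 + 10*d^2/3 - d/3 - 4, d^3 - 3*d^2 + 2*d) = d - 1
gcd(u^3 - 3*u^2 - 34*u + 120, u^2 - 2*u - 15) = u - 5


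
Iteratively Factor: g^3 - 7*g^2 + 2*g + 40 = (g - 4)*(g^2 - 3*g - 10) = (g - 4)*(g + 2)*(g - 5)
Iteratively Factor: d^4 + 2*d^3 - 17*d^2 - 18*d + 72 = (d + 4)*(d^3 - 2*d^2 - 9*d + 18) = (d - 3)*(d + 4)*(d^2 + d - 6) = (d - 3)*(d + 3)*(d + 4)*(d - 2)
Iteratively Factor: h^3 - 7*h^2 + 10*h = (h - 5)*(h^2 - 2*h) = (h - 5)*(h - 2)*(h)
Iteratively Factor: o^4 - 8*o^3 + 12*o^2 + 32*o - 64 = (o - 4)*(o^3 - 4*o^2 - 4*o + 16) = (o - 4)*(o + 2)*(o^2 - 6*o + 8) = (o - 4)*(o - 2)*(o + 2)*(o - 4)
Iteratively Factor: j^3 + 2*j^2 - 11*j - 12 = (j + 4)*(j^2 - 2*j - 3) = (j + 1)*(j + 4)*(j - 3)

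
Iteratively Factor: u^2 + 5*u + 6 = (u + 2)*(u + 3)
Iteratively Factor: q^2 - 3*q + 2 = (q - 1)*(q - 2)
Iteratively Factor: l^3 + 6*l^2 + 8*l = (l)*(l^2 + 6*l + 8) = l*(l + 4)*(l + 2)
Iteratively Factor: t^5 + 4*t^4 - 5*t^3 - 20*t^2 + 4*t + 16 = (t - 1)*(t^4 + 5*t^3 - 20*t - 16) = (t - 2)*(t - 1)*(t^3 + 7*t^2 + 14*t + 8) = (t - 2)*(t - 1)*(t + 1)*(t^2 + 6*t + 8) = (t - 2)*(t - 1)*(t + 1)*(t + 2)*(t + 4)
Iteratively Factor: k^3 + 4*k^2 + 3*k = (k)*(k^2 + 4*k + 3) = k*(k + 3)*(k + 1)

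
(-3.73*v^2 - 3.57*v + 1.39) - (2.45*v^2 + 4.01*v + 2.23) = -6.18*v^2 - 7.58*v - 0.84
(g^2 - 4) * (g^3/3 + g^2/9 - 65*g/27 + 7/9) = g^5/3 + g^4/9 - 101*g^3/27 + g^2/3 + 260*g/27 - 28/9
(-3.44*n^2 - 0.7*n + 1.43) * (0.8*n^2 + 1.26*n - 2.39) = -2.752*n^4 - 4.8944*n^3 + 8.4836*n^2 + 3.4748*n - 3.4177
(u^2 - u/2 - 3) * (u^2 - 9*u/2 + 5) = u^4 - 5*u^3 + 17*u^2/4 + 11*u - 15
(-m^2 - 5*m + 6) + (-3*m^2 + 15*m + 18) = -4*m^2 + 10*m + 24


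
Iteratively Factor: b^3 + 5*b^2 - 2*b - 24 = (b + 3)*(b^2 + 2*b - 8) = (b + 3)*(b + 4)*(b - 2)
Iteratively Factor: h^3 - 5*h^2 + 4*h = (h - 1)*(h^2 - 4*h) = h*(h - 1)*(h - 4)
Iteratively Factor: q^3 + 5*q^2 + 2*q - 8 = (q - 1)*(q^2 + 6*q + 8) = (q - 1)*(q + 4)*(q + 2)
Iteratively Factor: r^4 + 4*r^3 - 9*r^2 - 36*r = (r - 3)*(r^3 + 7*r^2 + 12*r) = (r - 3)*(r + 3)*(r^2 + 4*r) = r*(r - 3)*(r + 3)*(r + 4)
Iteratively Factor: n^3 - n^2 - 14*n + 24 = (n - 3)*(n^2 + 2*n - 8) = (n - 3)*(n + 4)*(n - 2)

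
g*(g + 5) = g^2 + 5*g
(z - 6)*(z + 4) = z^2 - 2*z - 24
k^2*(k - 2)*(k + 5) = k^4 + 3*k^3 - 10*k^2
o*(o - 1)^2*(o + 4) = o^4 + 2*o^3 - 7*o^2 + 4*o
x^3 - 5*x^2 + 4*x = x*(x - 4)*(x - 1)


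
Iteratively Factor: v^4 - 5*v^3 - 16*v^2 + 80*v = (v)*(v^3 - 5*v^2 - 16*v + 80) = v*(v + 4)*(v^2 - 9*v + 20) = v*(v - 5)*(v + 4)*(v - 4)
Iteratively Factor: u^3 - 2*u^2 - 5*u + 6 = (u - 3)*(u^2 + u - 2) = (u - 3)*(u + 2)*(u - 1)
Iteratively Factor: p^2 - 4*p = (p - 4)*(p)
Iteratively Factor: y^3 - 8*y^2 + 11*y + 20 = (y - 4)*(y^2 - 4*y - 5) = (y - 4)*(y + 1)*(y - 5)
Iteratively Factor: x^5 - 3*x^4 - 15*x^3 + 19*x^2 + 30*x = (x + 1)*(x^4 - 4*x^3 - 11*x^2 + 30*x) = (x + 1)*(x + 3)*(x^3 - 7*x^2 + 10*x) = (x - 2)*(x + 1)*(x + 3)*(x^2 - 5*x) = x*(x - 2)*(x + 1)*(x + 3)*(x - 5)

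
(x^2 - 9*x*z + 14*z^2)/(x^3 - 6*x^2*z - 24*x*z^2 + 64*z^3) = (x - 7*z)/(x^2 - 4*x*z - 32*z^2)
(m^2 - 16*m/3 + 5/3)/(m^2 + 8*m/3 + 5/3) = (3*m^2 - 16*m + 5)/(3*m^2 + 8*m + 5)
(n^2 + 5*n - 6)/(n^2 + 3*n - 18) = (n - 1)/(n - 3)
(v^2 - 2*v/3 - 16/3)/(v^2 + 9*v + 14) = (v - 8/3)/(v + 7)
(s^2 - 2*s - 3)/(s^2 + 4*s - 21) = (s + 1)/(s + 7)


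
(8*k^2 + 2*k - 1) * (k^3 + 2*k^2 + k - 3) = 8*k^5 + 18*k^4 + 11*k^3 - 24*k^2 - 7*k + 3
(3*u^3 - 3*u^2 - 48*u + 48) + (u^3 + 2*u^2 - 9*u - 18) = 4*u^3 - u^2 - 57*u + 30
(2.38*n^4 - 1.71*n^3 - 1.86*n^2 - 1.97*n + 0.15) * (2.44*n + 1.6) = 5.8072*n^5 - 0.3644*n^4 - 7.2744*n^3 - 7.7828*n^2 - 2.786*n + 0.24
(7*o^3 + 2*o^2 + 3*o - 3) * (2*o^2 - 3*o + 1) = 14*o^5 - 17*o^4 + 7*o^3 - 13*o^2 + 12*o - 3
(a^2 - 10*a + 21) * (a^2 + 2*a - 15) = a^4 - 8*a^3 - 14*a^2 + 192*a - 315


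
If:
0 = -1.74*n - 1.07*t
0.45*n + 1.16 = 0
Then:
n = -2.58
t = 4.19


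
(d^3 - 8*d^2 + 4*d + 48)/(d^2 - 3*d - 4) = (d^2 - 4*d - 12)/(d + 1)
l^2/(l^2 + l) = l/(l + 1)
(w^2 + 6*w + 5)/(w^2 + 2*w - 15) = (w + 1)/(w - 3)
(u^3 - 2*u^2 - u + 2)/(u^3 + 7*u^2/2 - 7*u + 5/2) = 2*(u^2 - u - 2)/(2*u^2 + 9*u - 5)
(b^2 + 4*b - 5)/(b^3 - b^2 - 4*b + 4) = (b + 5)/(b^2 - 4)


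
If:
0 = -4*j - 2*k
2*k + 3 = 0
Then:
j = 3/4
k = -3/2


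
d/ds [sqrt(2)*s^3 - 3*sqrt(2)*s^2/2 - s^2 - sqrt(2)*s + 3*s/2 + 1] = 3*sqrt(2)*s^2 - 3*sqrt(2)*s - 2*s - sqrt(2) + 3/2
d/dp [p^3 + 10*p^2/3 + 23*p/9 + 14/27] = 3*p^2 + 20*p/3 + 23/9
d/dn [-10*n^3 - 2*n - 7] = -30*n^2 - 2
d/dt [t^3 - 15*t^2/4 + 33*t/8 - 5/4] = 3*t^2 - 15*t/2 + 33/8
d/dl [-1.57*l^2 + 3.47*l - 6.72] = 3.47 - 3.14*l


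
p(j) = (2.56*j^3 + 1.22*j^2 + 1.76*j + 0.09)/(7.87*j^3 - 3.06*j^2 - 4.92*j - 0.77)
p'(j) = (-23.61*j^2 + 6.12*j + 4.92)*(2.56*j^3 + 1.22*j^2 + 1.76*j + 0.09)/(7.87*j^3 - 3.06*j^2 - 4.92*j - 0.77)^2 + (7.68*j^2 + 2.44*j + 1.76)/(7.87*j^3 - 3.06*j^2 - 4.92*j - 0.77) = (-17.435*j^4 - 52.8928*j^3 - 8.6553*j^2 - 1.328*j - 0.9124)/(61.9369*j^6 - 48.1644*j^5 - 68.0772*j^4 + 17.9906*j^3 + 28.9188*j^2 + 7.5768*j + 0.5929)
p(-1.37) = 0.33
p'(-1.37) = 0.15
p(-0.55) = 3.13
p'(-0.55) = 49.26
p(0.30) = -0.35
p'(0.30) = -0.69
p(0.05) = -0.18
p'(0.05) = -0.96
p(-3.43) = 0.28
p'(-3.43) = -0.00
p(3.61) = 0.46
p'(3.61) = -0.06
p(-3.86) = 0.28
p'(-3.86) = -0.00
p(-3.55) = 0.28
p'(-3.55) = -0.00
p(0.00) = -0.12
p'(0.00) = -1.54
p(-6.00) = 0.29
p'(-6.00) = -0.00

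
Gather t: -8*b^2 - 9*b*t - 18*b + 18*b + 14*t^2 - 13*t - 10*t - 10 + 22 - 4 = -8*b^2 + 14*t^2 + t*(-9*b - 23) + 8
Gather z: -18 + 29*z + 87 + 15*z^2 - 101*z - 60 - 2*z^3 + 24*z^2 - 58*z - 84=-2*z^3 + 39*z^2 - 130*z - 75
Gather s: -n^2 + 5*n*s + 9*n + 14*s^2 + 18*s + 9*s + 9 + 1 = -n^2 + 9*n + 14*s^2 + s*(5*n + 27) + 10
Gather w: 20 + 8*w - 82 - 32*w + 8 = -24*w - 54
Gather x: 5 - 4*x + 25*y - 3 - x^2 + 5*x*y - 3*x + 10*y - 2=-x^2 + x*(5*y - 7) + 35*y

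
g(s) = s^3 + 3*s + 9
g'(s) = 3*s^2 + 3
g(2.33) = 28.64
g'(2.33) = 19.29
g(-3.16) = -32.03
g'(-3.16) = 32.96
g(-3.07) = -29.14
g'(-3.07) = 31.27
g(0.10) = 9.30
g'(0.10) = 3.03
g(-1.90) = -3.56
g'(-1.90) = 13.83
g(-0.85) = 5.84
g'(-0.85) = 5.17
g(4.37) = 105.56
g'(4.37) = 60.29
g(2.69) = 36.54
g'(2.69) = 24.71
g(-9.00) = -747.00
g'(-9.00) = 246.00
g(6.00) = 243.00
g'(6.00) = 111.00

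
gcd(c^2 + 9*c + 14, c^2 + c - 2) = c + 2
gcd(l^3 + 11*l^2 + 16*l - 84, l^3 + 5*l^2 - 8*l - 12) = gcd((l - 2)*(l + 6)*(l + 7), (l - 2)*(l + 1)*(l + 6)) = l^2 + 4*l - 12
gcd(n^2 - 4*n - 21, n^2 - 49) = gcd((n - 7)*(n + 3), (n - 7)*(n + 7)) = n - 7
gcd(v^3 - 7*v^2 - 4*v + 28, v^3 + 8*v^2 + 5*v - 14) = v + 2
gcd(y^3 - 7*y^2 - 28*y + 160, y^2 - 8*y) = y - 8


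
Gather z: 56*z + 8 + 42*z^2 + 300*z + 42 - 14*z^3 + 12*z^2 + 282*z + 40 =-14*z^3 + 54*z^2 + 638*z + 90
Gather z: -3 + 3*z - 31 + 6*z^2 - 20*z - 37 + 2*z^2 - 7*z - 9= 8*z^2 - 24*z - 80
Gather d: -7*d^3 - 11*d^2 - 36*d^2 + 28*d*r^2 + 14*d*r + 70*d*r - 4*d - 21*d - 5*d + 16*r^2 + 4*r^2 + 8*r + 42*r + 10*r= -7*d^3 - 47*d^2 + d*(28*r^2 + 84*r - 30) + 20*r^2 + 60*r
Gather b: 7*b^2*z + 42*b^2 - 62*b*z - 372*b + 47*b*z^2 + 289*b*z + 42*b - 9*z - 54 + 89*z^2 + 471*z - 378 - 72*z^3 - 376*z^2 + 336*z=b^2*(7*z + 42) + b*(47*z^2 + 227*z - 330) - 72*z^3 - 287*z^2 + 798*z - 432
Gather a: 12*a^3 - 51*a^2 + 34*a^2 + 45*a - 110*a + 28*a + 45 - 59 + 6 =12*a^3 - 17*a^2 - 37*a - 8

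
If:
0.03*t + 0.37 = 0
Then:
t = -12.33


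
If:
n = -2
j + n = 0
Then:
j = 2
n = -2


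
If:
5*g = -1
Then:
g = -1/5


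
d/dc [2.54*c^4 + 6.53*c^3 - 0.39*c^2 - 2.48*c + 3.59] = 10.16*c^3 + 19.59*c^2 - 0.78*c - 2.48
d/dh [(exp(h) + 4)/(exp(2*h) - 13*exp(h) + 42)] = (-(exp(h) + 4)*(2*exp(h) - 13) + exp(2*h) - 13*exp(h) + 42)*exp(h)/(exp(2*h) - 13*exp(h) + 42)^2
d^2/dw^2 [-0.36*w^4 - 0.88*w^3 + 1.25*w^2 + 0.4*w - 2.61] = -4.32*w^2 - 5.28*w + 2.5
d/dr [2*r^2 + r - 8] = 4*r + 1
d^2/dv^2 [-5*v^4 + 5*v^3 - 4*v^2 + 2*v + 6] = -60*v^2 + 30*v - 8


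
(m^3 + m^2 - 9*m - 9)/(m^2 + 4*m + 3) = m - 3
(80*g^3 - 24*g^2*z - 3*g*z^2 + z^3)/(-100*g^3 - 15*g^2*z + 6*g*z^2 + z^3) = (-4*g + z)/(5*g + z)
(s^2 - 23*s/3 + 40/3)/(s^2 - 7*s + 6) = (3*s^2 - 23*s + 40)/(3*(s^2 - 7*s + 6))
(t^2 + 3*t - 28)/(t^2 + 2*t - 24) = (t + 7)/(t + 6)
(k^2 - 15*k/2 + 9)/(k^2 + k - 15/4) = 2*(k - 6)/(2*k + 5)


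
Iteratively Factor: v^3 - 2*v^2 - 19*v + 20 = (v + 4)*(v^2 - 6*v + 5) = (v - 1)*(v + 4)*(v - 5)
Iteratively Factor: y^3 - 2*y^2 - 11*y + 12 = (y - 1)*(y^2 - y - 12) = (y - 1)*(y + 3)*(y - 4)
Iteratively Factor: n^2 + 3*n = (n)*(n + 3)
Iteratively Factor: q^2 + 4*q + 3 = (q + 1)*(q + 3)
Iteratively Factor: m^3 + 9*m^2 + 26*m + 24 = (m + 2)*(m^2 + 7*m + 12) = (m + 2)*(m + 4)*(m + 3)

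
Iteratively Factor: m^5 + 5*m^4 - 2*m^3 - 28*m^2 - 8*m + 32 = (m + 2)*(m^4 + 3*m^3 - 8*m^2 - 12*m + 16) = (m - 1)*(m + 2)*(m^3 + 4*m^2 - 4*m - 16) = (m - 1)*(m + 2)*(m + 4)*(m^2 - 4) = (m - 1)*(m + 2)^2*(m + 4)*(m - 2)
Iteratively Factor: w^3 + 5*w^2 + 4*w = (w + 1)*(w^2 + 4*w) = w*(w + 1)*(w + 4)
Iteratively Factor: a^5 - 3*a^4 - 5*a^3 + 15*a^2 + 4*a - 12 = (a - 2)*(a^4 - a^3 - 7*a^2 + a + 6) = (a - 3)*(a - 2)*(a^3 + 2*a^2 - a - 2) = (a - 3)*(a - 2)*(a - 1)*(a^2 + 3*a + 2) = (a - 3)*(a - 2)*(a - 1)*(a + 2)*(a + 1)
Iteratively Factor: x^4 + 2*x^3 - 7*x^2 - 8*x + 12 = (x + 3)*(x^3 - x^2 - 4*x + 4) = (x + 2)*(x + 3)*(x^2 - 3*x + 2) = (x - 1)*(x + 2)*(x + 3)*(x - 2)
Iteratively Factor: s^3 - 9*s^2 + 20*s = (s - 5)*(s^2 - 4*s) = s*(s - 5)*(s - 4)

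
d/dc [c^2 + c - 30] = 2*c + 1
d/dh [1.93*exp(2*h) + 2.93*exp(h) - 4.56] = (3.86*exp(h) + 2.93)*exp(h)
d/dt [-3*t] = -3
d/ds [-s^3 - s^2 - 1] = s*(-3*s - 2)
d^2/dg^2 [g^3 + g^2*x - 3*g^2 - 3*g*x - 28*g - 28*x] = 6*g + 2*x - 6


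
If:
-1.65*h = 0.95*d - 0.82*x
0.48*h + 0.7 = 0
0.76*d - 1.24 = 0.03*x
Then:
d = 1.59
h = -1.46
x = -1.09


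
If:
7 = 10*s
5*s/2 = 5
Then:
No Solution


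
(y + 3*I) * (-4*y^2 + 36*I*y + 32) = -4*y^3 + 24*I*y^2 - 76*y + 96*I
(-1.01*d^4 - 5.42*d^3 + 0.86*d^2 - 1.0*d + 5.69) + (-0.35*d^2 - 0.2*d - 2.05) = -1.01*d^4 - 5.42*d^3 + 0.51*d^2 - 1.2*d + 3.64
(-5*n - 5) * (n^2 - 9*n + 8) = -5*n^3 + 40*n^2 + 5*n - 40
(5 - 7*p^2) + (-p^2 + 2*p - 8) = -8*p^2 + 2*p - 3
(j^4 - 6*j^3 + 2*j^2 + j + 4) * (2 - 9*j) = -9*j^5 + 56*j^4 - 30*j^3 - 5*j^2 - 34*j + 8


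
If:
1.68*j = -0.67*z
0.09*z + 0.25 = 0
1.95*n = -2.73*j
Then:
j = 1.11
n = -1.55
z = -2.78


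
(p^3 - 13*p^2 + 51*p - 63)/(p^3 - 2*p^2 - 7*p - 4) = (-p^3 + 13*p^2 - 51*p + 63)/(-p^3 + 2*p^2 + 7*p + 4)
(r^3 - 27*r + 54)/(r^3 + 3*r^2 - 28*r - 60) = (r^2 - 6*r + 9)/(r^2 - 3*r - 10)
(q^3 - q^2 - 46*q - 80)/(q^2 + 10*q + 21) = (q^3 - q^2 - 46*q - 80)/(q^2 + 10*q + 21)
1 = 1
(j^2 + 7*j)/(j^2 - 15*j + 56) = j*(j + 7)/(j^2 - 15*j + 56)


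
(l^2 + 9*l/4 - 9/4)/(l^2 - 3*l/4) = (l + 3)/l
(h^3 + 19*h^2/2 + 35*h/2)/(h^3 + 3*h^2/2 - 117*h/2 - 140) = h/(h - 8)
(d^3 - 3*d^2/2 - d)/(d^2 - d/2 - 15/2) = d*(-2*d^2 + 3*d + 2)/(-2*d^2 + d + 15)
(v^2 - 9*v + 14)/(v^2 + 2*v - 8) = (v - 7)/(v + 4)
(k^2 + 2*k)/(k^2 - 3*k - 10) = k/(k - 5)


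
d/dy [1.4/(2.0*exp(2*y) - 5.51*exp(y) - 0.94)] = (7.714 - 5.6*exp(y))*exp(y)/(-2.0*exp(2*y) + 5.51*exp(y) + 0.94)^2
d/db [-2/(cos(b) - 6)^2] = -4*sin(b)/(cos(b) - 6)^3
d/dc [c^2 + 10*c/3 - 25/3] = 2*c + 10/3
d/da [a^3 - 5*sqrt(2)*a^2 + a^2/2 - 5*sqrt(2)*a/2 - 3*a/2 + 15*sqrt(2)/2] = 3*a^2 - 10*sqrt(2)*a + a - 5*sqrt(2)/2 - 3/2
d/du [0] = 0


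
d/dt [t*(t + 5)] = 2*t + 5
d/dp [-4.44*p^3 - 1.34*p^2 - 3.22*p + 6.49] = -13.32*p^2 - 2.68*p - 3.22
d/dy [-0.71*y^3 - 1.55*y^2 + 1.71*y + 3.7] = -2.13*y^2 - 3.1*y + 1.71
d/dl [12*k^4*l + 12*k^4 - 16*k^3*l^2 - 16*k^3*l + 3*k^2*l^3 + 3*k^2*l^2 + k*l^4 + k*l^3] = k*(12*k^3 - 32*k^2*l - 16*k^2 + 9*k*l^2 + 6*k*l + 4*l^3 + 3*l^2)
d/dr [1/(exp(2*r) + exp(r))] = (-2*exp(r) - 1)*exp(-r)/(exp(r) + 1)^2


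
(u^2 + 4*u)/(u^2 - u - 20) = u/(u - 5)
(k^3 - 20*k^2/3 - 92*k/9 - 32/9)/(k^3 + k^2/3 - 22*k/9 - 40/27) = 3*(3*k^2 - 22*k - 16)/(9*k^2 - 3*k - 20)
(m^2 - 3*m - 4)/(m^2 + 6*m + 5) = (m - 4)/(m + 5)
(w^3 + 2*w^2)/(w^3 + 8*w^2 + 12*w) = w/(w + 6)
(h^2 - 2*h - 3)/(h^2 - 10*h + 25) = (h^2 - 2*h - 3)/(h^2 - 10*h + 25)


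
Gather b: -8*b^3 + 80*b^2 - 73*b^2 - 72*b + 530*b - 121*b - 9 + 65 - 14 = -8*b^3 + 7*b^2 + 337*b + 42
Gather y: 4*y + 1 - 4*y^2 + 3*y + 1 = -4*y^2 + 7*y + 2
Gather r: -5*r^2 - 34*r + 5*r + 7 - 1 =-5*r^2 - 29*r + 6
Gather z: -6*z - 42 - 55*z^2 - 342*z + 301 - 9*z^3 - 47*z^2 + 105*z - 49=-9*z^3 - 102*z^2 - 243*z + 210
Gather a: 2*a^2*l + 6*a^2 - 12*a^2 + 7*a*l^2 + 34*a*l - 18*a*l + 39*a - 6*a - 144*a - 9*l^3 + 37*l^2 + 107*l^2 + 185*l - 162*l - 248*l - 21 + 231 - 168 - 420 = a^2*(2*l - 6) + a*(7*l^2 + 16*l - 111) - 9*l^3 + 144*l^2 - 225*l - 378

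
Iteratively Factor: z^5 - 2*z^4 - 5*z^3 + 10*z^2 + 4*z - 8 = (z + 2)*(z^4 - 4*z^3 + 3*z^2 + 4*z - 4) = (z - 1)*(z + 2)*(z^3 - 3*z^2 + 4) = (z - 2)*(z - 1)*(z + 2)*(z^2 - z - 2) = (z - 2)^2*(z - 1)*(z + 2)*(z + 1)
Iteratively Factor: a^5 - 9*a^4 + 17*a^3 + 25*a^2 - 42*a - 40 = (a - 2)*(a^4 - 7*a^3 + 3*a^2 + 31*a + 20) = (a - 5)*(a - 2)*(a^3 - 2*a^2 - 7*a - 4) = (a - 5)*(a - 2)*(a + 1)*(a^2 - 3*a - 4) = (a - 5)*(a - 4)*(a - 2)*(a + 1)*(a + 1)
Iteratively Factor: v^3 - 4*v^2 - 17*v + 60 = (v - 3)*(v^2 - v - 20) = (v - 5)*(v - 3)*(v + 4)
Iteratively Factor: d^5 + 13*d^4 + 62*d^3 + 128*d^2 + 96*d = (d)*(d^4 + 13*d^3 + 62*d^2 + 128*d + 96) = d*(d + 3)*(d^3 + 10*d^2 + 32*d + 32) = d*(d + 2)*(d + 3)*(d^2 + 8*d + 16) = d*(d + 2)*(d + 3)*(d + 4)*(d + 4)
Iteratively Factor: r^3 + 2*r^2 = (r + 2)*(r^2) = r*(r + 2)*(r)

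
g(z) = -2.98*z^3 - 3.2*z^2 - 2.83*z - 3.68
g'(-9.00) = -669.37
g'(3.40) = -127.94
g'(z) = -8.94*z^2 - 6.4*z - 2.83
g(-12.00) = 4718.92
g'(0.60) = -9.89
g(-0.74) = -2.13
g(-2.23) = 19.76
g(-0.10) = -3.43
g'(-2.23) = -33.02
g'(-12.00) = -1213.39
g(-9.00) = 1935.01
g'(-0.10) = -2.28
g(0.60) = -7.17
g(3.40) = -167.42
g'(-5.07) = -200.18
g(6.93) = -1168.75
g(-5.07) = 316.78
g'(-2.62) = -47.43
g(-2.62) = 35.36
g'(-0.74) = -2.99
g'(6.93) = -476.52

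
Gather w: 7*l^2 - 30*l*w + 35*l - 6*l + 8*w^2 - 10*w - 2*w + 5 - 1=7*l^2 + 29*l + 8*w^2 + w*(-30*l - 12) + 4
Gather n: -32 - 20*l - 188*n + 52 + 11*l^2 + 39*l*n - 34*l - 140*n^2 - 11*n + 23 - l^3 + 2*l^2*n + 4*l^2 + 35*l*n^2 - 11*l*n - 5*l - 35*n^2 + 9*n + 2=-l^3 + 15*l^2 - 59*l + n^2*(35*l - 175) + n*(2*l^2 + 28*l - 190) + 45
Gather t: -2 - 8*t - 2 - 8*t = -16*t - 4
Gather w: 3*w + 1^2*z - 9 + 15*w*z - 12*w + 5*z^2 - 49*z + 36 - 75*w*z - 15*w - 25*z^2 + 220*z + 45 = w*(-60*z - 24) - 20*z^2 + 172*z + 72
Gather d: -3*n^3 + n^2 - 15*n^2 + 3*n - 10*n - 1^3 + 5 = -3*n^3 - 14*n^2 - 7*n + 4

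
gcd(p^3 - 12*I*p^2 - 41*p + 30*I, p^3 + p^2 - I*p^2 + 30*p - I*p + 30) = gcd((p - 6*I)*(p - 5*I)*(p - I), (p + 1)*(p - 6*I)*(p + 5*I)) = p - 6*I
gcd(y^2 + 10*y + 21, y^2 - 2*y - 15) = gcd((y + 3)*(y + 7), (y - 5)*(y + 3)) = y + 3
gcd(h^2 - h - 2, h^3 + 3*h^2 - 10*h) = h - 2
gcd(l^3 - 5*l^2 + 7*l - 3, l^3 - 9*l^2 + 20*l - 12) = l - 1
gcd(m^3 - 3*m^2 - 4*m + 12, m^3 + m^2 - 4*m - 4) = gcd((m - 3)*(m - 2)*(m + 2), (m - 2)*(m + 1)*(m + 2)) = m^2 - 4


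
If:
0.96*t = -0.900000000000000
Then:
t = -0.94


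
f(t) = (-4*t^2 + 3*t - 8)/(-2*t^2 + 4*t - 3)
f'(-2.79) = -0.04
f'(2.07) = -3.36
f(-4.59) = 1.67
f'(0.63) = 8.62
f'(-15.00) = -0.00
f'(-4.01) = -0.04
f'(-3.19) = -0.04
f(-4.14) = 1.65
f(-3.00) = 1.61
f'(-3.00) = -0.04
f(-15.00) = 1.86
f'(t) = (3 - 8*t)/(-2*t^2 + 4*t - 3) + (4*t - 4)*(-4*t^2 + 3*t - 8)/(-2*t^2 + 4*t - 3)^2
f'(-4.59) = -0.04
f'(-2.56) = -0.03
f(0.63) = 6.04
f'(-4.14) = -0.04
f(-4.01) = 1.65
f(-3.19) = 1.61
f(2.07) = 5.75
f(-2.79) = 1.60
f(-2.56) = 1.59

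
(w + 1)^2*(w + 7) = w^3 + 9*w^2 + 15*w + 7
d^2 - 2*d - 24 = (d - 6)*(d + 4)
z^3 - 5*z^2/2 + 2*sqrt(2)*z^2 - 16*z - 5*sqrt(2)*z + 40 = (z - 5/2)*(z - 2*sqrt(2))*(z + 4*sqrt(2))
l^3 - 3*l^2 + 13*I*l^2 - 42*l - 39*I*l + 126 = (l - 3)*(l + 6*I)*(l + 7*I)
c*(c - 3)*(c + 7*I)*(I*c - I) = I*c^4 - 7*c^3 - 4*I*c^3 + 28*c^2 + 3*I*c^2 - 21*c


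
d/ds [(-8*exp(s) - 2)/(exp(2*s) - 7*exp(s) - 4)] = (8*exp(2*s) + 4*exp(s) + 18)*exp(s)/(exp(4*s) - 14*exp(3*s) + 41*exp(2*s) + 56*exp(s) + 16)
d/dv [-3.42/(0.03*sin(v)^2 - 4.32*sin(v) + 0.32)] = (0.2052*sin(v) - 14.7744)*cos(v)/(0.03*sin(v)^2 - 4.32*sin(v) + 0.32)^2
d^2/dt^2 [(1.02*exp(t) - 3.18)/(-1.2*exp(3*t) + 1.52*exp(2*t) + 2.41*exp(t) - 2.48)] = (-5.87519999999999*exp(6*t) + 46.79424*exp(5*t) - 77.959488*exp(4*t) + 54.193392*exp(3*t) - 73.296144*exp(2*t) + 60.322734*exp(t) + 12.732816)*exp(t)/(1.728*exp(9*t) - 6.5664*exp(8*t) - 2.09376*exp(7*t) + 33.576832*exp(6*t) - 22.936152*exp(5*t) - 52.32852*exp(4*t) + 62.652335*exp(3*t) + 15.16644*exp(2*t) - 44.467392*exp(t) + 15.252992)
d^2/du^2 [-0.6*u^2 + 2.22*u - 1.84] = -1.20000000000000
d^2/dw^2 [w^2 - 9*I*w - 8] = 2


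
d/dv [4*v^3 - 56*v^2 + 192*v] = 12*v^2 - 112*v + 192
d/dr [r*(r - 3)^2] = 3*(r - 3)*(r - 1)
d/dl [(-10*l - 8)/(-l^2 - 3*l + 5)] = 2*(-5*l^2 - 8*l - 37)/(l^4 + 6*l^3 - l^2 - 30*l + 25)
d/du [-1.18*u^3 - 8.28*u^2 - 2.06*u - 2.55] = -3.54*u^2 - 16.56*u - 2.06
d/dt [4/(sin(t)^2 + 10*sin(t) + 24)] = -8*(sin(t) + 5)*cos(t)/(sin(t)^2 + 10*sin(t) + 24)^2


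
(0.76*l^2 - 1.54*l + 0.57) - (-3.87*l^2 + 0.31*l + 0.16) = 4.63*l^2 - 1.85*l + 0.41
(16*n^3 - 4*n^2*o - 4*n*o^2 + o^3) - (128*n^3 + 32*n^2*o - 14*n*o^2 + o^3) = -112*n^3 - 36*n^2*o + 10*n*o^2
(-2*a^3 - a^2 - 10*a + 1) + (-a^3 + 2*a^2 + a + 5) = -3*a^3 + a^2 - 9*a + 6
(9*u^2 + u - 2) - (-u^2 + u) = 10*u^2 - 2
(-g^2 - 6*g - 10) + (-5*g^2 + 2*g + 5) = -6*g^2 - 4*g - 5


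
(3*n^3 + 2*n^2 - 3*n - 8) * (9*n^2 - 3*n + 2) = 27*n^5 + 9*n^4 - 27*n^3 - 59*n^2 + 18*n - 16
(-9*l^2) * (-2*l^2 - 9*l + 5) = 18*l^4 + 81*l^3 - 45*l^2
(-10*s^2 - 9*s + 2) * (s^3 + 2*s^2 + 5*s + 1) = -10*s^5 - 29*s^4 - 66*s^3 - 51*s^2 + s + 2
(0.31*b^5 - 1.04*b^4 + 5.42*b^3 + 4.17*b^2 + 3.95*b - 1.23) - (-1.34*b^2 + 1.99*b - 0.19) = 0.31*b^5 - 1.04*b^4 + 5.42*b^3 + 5.51*b^2 + 1.96*b - 1.04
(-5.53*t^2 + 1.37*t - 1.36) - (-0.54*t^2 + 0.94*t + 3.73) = -4.99*t^2 + 0.43*t - 5.09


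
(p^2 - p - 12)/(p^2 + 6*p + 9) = (p - 4)/(p + 3)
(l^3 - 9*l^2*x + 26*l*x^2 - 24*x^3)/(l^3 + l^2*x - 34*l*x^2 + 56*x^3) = (l - 3*x)/(l + 7*x)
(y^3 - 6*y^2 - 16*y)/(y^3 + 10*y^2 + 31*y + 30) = y*(y - 8)/(y^2 + 8*y + 15)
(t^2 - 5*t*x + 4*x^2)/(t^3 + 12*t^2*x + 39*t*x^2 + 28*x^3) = (t^2 - 5*t*x + 4*x^2)/(t^3 + 12*t^2*x + 39*t*x^2 + 28*x^3)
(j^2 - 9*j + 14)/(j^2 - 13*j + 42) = (j - 2)/(j - 6)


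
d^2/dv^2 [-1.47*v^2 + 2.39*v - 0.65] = -2.94000000000000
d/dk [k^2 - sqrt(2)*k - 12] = 2*k - sqrt(2)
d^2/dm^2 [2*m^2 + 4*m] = 4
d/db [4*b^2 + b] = 8*b + 1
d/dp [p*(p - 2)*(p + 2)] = 3*p^2 - 4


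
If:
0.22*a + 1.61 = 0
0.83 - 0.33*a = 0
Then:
No Solution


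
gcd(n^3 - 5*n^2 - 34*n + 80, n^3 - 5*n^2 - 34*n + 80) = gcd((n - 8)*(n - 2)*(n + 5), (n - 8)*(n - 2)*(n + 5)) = n^3 - 5*n^2 - 34*n + 80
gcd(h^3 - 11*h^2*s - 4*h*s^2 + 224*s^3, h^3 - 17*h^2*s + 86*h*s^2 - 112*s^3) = h^2 - 15*h*s + 56*s^2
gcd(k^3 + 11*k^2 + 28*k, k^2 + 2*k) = k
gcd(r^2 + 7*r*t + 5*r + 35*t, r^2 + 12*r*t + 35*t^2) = r + 7*t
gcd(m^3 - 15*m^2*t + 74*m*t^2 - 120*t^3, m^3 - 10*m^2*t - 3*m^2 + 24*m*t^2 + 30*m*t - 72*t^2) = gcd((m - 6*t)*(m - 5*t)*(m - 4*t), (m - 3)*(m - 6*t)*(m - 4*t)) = m^2 - 10*m*t + 24*t^2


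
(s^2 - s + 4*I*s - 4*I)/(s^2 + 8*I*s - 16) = (s - 1)/(s + 4*I)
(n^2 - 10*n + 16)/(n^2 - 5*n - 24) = (n - 2)/(n + 3)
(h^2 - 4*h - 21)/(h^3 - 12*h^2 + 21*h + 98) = (h + 3)/(h^2 - 5*h - 14)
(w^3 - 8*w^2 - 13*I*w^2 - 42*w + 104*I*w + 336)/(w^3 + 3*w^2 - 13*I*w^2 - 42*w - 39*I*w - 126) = (w - 8)/(w + 3)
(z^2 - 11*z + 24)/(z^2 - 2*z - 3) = (z - 8)/(z + 1)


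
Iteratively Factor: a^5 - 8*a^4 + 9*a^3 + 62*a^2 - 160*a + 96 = (a + 3)*(a^4 - 11*a^3 + 42*a^2 - 64*a + 32) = (a - 4)*(a + 3)*(a^3 - 7*a^2 + 14*a - 8) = (a - 4)^2*(a + 3)*(a^2 - 3*a + 2) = (a - 4)^2*(a - 1)*(a + 3)*(a - 2)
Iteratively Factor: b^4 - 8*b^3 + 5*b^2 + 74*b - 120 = (b - 5)*(b^3 - 3*b^2 - 10*b + 24) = (b - 5)*(b - 2)*(b^2 - b - 12) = (b - 5)*(b - 4)*(b - 2)*(b + 3)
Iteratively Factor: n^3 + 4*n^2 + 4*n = (n)*(n^2 + 4*n + 4) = n*(n + 2)*(n + 2)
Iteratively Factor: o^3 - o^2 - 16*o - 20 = (o + 2)*(o^2 - 3*o - 10) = (o + 2)^2*(o - 5)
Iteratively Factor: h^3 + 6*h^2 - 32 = (h + 4)*(h^2 + 2*h - 8) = (h - 2)*(h + 4)*(h + 4)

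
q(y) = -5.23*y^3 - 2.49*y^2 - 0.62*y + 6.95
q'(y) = -15.69*y^2 - 4.98*y - 0.62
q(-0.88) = 9.13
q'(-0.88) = -8.39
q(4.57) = -547.06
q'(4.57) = -351.06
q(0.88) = 0.91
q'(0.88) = -17.15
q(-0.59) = 7.52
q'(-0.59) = -3.14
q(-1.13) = 12.02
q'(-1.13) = -15.03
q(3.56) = -262.78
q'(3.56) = -217.20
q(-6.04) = 1072.28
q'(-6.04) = -542.94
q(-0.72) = 8.06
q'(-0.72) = -5.17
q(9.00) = -4012.99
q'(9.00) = -1316.33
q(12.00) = -9396.49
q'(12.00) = -2319.74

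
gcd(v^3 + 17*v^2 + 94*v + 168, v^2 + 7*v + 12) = v + 4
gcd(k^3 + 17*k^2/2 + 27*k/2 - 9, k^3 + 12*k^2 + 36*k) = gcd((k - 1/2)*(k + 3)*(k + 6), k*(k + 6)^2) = k + 6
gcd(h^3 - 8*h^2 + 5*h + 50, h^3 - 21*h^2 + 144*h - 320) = h - 5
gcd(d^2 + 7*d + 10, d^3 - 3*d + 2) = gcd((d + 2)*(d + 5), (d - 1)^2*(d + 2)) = d + 2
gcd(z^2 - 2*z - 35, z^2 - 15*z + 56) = z - 7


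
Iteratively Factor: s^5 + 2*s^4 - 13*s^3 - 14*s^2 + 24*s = (s)*(s^4 + 2*s^3 - 13*s^2 - 14*s + 24) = s*(s - 1)*(s^3 + 3*s^2 - 10*s - 24) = s*(s - 3)*(s - 1)*(s^2 + 6*s + 8) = s*(s - 3)*(s - 1)*(s + 4)*(s + 2)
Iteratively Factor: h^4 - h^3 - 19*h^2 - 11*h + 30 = (h - 1)*(h^3 - 19*h - 30) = (h - 1)*(h + 2)*(h^2 - 2*h - 15) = (h - 1)*(h + 2)*(h + 3)*(h - 5)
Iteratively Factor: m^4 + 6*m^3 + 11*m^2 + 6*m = (m + 3)*(m^3 + 3*m^2 + 2*m) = (m + 2)*(m + 3)*(m^2 + m) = m*(m + 2)*(m + 3)*(m + 1)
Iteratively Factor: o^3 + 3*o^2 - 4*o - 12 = (o - 2)*(o^2 + 5*o + 6) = (o - 2)*(o + 2)*(o + 3)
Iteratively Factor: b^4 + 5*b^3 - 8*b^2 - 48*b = (b - 3)*(b^3 + 8*b^2 + 16*b) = b*(b - 3)*(b^2 + 8*b + 16) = b*(b - 3)*(b + 4)*(b + 4)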